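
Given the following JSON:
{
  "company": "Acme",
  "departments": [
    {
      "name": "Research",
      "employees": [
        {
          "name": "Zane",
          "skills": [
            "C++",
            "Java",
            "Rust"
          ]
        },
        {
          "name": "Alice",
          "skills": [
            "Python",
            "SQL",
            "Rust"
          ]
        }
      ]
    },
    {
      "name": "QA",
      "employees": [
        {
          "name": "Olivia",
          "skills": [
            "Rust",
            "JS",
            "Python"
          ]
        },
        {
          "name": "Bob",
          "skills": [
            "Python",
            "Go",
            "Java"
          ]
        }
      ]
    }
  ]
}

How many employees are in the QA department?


Path: departments[1].employees
Count: 2

ANSWER: 2


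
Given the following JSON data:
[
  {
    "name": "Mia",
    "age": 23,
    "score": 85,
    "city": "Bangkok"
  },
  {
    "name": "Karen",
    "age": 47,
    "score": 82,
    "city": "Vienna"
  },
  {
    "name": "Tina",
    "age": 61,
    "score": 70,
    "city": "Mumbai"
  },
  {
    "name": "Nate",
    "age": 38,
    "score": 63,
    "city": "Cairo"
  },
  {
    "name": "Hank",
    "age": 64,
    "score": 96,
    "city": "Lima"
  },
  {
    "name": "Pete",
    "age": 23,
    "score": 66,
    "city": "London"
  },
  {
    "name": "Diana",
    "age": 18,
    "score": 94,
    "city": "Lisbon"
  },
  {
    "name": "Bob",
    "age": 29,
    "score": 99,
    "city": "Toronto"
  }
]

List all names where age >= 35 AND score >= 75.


Checking both conditions:
  Mia (age=23, score=85) -> no
  Karen (age=47, score=82) -> YES
  Tina (age=61, score=70) -> no
  Nate (age=38, score=63) -> no
  Hank (age=64, score=96) -> YES
  Pete (age=23, score=66) -> no
  Diana (age=18, score=94) -> no
  Bob (age=29, score=99) -> no


ANSWER: Karen, Hank


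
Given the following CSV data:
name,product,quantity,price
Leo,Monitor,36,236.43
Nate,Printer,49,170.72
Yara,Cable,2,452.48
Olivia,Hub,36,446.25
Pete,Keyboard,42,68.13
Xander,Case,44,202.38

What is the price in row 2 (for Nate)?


Row 2: Nate
Column 'price' = 170.72

ANSWER: 170.72


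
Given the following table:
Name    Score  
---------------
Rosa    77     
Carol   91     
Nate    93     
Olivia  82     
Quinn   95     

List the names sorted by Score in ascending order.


Sorting by Score (ascending):
  Rosa: 77
  Olivia: 82
  Carol: 91
  Nate: 93
  Quinn: 95


ANSWER: Rosa, Olivia, Carol, Nate, Quinn


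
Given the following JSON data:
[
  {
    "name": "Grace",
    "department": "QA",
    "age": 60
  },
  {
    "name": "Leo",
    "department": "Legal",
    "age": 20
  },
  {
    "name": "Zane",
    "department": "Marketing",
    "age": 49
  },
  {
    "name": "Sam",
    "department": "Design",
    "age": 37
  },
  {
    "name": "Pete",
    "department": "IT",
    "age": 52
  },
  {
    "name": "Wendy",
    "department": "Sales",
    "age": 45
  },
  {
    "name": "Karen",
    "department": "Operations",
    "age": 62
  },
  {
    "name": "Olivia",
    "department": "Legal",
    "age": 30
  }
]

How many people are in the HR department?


Scanning records for department = HR
  No matches found
Count: 0

ANSWER: 0


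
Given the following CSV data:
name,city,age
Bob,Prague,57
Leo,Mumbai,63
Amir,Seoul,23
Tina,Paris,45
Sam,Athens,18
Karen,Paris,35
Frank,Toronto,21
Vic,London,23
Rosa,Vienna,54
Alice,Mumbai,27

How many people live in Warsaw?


Scanning city column for 'Warsaw':
Total matches: 0

ANSWER: 0


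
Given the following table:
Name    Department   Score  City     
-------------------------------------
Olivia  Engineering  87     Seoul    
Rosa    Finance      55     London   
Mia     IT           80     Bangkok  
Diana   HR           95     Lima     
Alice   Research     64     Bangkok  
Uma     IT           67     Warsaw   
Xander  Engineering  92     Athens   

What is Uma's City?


Row 6: Uma
City = Warsaw

ANSWER: Warsaw


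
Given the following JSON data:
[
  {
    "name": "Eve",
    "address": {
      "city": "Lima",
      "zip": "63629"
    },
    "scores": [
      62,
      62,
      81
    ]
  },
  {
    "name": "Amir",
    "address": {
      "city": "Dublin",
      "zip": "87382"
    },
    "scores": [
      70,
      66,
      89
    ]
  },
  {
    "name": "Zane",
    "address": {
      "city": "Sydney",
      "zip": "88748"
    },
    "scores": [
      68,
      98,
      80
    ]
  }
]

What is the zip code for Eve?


Path: records[0].address.zip
Value: 63629

ANSWER: 63629


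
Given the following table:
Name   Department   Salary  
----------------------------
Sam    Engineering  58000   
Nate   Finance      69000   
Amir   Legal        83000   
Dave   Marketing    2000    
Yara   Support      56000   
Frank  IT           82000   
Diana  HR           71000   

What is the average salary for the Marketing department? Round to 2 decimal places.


Marketing department members:
  Dave: 2000
Sum = 2000
Count = 1
Average = 2000 / 1 = 2000.00

ANSWER: 2000.00


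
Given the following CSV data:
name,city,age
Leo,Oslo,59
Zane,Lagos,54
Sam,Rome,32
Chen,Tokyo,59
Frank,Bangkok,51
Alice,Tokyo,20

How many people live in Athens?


Scanning city column for 'Athens':
Total matches: 0

ANSWER: 0


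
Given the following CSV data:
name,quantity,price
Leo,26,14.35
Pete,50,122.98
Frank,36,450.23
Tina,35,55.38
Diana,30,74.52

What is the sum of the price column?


Values in 'price' column:
  Row 1: 14.35
  Row 2: 122.98
  Row 3: 450.23
  Row 4: 55.38
  Row 5: 74.52
Sum = 14.35 + 122.98 + 450.23 + 55.38 + 74.52 = 717.46

ANSWER: 717.46


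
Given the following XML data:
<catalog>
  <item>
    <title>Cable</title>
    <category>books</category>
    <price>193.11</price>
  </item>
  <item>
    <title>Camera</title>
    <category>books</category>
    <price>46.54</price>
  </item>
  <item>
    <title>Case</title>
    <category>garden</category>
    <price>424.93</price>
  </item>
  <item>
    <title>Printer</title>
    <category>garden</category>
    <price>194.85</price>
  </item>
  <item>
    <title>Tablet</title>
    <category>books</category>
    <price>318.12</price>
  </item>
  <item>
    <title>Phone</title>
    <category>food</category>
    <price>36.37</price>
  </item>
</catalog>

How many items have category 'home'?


Scanning <item> elements for <category>home</category>:
Count: 0

ANSWER: 0


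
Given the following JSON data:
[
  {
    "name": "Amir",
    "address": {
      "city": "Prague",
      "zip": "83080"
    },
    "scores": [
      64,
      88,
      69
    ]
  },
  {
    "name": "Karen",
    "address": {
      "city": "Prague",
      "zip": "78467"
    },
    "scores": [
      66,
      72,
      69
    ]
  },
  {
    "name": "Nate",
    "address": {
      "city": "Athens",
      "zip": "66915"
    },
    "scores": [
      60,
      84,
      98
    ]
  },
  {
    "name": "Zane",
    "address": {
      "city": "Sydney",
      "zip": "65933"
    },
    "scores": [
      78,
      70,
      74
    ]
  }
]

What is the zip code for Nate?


Path: records[2].address.zip
Value: 66915

ANSWER: 66915


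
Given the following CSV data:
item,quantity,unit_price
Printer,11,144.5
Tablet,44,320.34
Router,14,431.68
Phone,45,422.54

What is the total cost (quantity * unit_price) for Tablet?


Row: Tablet
quantity = 44
unit_price = 320.34
total = 44 * 320.34 = 14094.96

ANSWER: 14094.96


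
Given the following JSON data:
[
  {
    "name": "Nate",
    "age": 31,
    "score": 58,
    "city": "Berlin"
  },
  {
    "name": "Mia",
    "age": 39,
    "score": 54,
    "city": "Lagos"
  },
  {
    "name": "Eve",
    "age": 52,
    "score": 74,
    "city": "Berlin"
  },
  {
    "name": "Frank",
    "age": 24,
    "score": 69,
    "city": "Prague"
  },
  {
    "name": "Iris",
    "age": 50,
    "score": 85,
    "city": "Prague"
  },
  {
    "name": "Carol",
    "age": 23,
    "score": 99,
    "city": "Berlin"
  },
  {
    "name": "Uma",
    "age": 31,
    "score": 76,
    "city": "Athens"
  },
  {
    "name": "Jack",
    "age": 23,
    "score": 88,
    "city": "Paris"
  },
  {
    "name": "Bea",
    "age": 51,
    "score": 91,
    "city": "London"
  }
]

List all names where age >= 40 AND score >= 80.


Checking both conditions:
  Nate (age=31, score=58) -> no
  Mia (age=39, score=54) -> no
  Eve (age=52, score=74) -> no
  Frank (age=24, score=69) -> no
  Iris (age=50, score=85) -> YES
  Carol (age=23, score=99) -> no
  Uma (age=31, score=76) -> no
  Jack (age=23, score=88) -> no
  Bea (age=51, score=91) -> YES


ANSWER: Iris, Bea


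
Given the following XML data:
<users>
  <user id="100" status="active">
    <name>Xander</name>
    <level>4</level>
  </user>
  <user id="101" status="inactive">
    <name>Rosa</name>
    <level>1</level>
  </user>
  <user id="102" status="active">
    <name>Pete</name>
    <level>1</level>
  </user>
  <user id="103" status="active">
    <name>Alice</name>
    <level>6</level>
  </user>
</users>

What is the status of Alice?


Finding user with name = Alice
user id="103" status="active"

ANSWER: active


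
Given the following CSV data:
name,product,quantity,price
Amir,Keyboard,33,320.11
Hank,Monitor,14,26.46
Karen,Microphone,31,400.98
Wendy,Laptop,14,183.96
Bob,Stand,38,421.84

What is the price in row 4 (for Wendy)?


Row 4: Wendy
Column 'price' = 183.96

ANSWER: 183.96


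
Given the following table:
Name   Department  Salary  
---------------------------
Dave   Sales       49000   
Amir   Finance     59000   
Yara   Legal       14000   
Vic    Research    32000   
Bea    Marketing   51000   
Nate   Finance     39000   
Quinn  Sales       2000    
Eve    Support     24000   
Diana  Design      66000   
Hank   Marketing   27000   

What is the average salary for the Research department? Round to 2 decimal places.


Research department members:
  Vic: 32000
Sum = 32000
Count = 1
Average = 32000 / 1 = 32000.00

ANSWER: 32000.00


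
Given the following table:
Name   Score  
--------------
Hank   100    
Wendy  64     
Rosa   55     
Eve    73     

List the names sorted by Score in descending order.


Sorting by Score (descending):
  Hank: 100
  Eve: 73
  Wendy: 64
  Rosa: 55


ANSWER: Hank, Eve, Wendy, Rosa


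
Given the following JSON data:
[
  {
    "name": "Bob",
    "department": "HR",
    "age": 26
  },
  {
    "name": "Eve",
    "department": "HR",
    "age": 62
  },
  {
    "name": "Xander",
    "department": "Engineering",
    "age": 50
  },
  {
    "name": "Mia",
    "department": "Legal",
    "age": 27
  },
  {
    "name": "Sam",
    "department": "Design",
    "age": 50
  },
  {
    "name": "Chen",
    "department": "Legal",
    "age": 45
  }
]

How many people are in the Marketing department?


Scanning records for department = Marketing
  No matches found
Count: 0

ANSWER: 0


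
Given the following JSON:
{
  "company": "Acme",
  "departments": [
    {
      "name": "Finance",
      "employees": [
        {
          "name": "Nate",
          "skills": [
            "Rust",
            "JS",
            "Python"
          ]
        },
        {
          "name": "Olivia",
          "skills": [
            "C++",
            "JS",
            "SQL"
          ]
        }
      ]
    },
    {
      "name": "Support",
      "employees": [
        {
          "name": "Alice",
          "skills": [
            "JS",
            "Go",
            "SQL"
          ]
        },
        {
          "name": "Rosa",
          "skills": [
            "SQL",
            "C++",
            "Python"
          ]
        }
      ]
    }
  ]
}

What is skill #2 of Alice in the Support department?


Path: departments[1].employees[0].skills[1]
Value: Go

ANSWER: Go


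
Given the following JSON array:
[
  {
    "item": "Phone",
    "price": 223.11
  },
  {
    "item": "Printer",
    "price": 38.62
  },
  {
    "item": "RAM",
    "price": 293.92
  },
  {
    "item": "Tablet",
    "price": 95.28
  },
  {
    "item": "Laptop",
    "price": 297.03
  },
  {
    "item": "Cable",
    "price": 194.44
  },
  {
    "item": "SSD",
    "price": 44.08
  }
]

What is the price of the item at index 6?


Array index 6 -> SSD
price = 44.08

ANSWER: 44.08


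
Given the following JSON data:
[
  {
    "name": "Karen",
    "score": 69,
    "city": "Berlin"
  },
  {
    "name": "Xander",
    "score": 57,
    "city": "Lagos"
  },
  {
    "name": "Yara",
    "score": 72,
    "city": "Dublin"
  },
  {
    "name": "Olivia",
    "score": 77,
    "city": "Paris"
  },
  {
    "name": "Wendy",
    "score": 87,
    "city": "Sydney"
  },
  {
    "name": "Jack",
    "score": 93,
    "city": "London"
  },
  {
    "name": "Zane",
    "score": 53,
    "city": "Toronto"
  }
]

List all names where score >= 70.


Filtering records where score >= 70:
  Karen (score=69) -> no
  Xander (score=57) -> no
  Yara (score=72) -> YES
  Olivia (score=77) -> YES
  Wendy (score=87) -> YES
  Jack (score=93) -> YES
  Zane (score=53) -> no


ANSWER: Yara, Olivia, Wendy, Jack


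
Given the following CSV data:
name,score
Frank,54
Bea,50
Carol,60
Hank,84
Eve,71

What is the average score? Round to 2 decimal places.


Scores: 54, 50, 60, 84, 71
Sum = 319
Count = 5
Average = 319 / 5 = 63.80

ANSWER: 63.80


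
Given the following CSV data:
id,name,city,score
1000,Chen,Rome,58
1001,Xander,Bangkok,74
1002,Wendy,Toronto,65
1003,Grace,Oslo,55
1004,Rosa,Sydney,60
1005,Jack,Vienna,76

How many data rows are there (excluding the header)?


Counting rows (excluding header):
Header: id,name,city,score
Data rows: 6

ANSWER: 6


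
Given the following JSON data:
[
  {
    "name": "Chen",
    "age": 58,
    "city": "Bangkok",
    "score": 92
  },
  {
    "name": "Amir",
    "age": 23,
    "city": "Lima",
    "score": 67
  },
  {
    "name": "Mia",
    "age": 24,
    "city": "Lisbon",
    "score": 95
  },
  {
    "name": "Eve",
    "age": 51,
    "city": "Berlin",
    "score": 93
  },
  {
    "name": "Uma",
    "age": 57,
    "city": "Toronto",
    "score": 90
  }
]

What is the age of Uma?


Looking up record where name = Uma
Record index: 4
Field 'age' = 57

ANSWER: 57


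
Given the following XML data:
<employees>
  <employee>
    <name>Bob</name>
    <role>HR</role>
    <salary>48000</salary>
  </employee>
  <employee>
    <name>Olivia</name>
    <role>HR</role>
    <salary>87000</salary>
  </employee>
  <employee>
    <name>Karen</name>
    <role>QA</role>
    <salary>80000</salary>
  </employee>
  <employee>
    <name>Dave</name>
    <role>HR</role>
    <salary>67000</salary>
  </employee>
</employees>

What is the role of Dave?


Searching for <employee> with <name>Dave</name>
Found at position 4
<role>HR</role>

ANSWER: HR


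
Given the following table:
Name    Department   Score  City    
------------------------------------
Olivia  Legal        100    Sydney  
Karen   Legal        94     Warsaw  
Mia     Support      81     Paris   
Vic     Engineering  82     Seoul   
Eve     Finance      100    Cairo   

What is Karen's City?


Row 2: Karen
City = Warsaw

ANSWER: Warsaw


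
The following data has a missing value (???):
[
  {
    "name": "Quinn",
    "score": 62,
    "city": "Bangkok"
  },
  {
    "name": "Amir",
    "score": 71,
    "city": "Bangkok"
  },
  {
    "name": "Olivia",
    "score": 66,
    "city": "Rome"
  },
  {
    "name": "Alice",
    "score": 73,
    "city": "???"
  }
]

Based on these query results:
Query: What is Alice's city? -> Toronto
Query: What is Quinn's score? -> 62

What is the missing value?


The missing value is Alice's city
From query: Alice's city = Toronto

ANSWER: Toronto


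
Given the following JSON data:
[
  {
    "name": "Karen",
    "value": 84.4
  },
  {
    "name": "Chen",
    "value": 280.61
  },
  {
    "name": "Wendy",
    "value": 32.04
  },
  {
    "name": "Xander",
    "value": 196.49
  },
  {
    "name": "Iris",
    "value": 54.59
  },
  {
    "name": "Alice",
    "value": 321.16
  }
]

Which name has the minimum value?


Comparing values:
  Karen: 84.4
  Chen: 280.61
  Wendy: 32.04
  Xander: 196.49
  Iris: 54.59
  Alice: 321.16
Minimum: Wendy (32.04)

ANSWER: Wendy


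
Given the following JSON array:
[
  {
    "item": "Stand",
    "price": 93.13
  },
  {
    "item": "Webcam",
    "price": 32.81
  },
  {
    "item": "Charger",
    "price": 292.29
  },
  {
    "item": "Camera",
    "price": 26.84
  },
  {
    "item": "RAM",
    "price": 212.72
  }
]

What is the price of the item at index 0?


Array index 0 -> Stand
price = 93.13

ANSWER: 93.13


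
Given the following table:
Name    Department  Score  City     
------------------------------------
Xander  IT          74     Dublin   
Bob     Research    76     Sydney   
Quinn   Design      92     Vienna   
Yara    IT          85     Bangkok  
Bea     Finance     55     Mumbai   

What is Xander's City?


Row 1: Xander
City = Dublin

ANSWER: Dublin


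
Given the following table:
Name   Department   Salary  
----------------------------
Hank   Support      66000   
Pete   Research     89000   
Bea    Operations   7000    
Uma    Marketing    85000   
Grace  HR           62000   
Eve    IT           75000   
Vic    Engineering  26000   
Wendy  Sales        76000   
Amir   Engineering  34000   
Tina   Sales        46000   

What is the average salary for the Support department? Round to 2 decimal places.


Support department members:
  Hank: 66000
Sum = 66000
Count = 1
Average = 66000 / 1 = 66000.00

ANSWER: 66000.00


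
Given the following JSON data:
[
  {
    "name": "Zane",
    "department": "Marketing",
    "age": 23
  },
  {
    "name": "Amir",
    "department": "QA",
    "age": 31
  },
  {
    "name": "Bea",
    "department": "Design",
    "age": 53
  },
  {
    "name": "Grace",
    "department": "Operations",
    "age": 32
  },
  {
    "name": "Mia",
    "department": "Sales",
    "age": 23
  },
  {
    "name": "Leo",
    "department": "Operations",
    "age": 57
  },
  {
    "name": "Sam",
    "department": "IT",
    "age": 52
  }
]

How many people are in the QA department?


Scanning records for department = QA
  Record 1: Amir
Count: 1

ANSWER: 1


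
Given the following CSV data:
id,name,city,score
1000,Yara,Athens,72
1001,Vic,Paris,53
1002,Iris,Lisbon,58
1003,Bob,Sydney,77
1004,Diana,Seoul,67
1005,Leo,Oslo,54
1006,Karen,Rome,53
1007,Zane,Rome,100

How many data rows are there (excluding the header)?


Counting rows (excluding header):
Header: id,name,city,score
Data rows: 8

ANSWER: 8


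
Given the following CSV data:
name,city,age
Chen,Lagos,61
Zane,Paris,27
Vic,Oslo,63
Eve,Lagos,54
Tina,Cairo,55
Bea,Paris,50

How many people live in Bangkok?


Scanning city column for 'Bangkok':
Total matches: 0

ANSWER: 0


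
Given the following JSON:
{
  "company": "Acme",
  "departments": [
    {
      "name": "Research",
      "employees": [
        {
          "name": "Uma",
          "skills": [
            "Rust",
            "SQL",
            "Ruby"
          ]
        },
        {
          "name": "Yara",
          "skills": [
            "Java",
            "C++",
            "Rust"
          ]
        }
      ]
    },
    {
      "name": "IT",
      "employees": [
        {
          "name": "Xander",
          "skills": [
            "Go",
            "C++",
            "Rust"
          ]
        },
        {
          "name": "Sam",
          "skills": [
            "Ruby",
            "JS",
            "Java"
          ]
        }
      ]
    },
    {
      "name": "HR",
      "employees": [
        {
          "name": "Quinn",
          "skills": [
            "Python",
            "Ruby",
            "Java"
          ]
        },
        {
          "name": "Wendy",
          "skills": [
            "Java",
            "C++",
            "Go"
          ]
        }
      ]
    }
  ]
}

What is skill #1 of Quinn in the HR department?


Path: departments[2].employees[0].skills[0]
Value: Python

ANSWER: Python


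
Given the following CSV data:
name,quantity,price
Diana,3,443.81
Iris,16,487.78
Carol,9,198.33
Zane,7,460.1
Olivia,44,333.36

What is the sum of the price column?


Values in 'price' column:
  Row 1: 443.81
  Row 2: 487.78
  Row 3: 198.33
  Row 4: 460.1
  Row 5: 333.36
Sum = 443.81 + 487.78 + 198.33 + 460.1 + 333.36 = 1923.38

ANSWER: 1923.38


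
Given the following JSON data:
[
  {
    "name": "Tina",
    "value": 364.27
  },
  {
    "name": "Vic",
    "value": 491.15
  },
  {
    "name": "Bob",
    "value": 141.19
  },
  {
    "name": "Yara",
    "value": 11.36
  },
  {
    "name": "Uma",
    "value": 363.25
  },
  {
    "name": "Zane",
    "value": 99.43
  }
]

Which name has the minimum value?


Comparing values:
  Tina: 364.27
  Vic: 491.15
  Bob: 141.19
  Yara: 11.36
  Uma: 363.25
  Zane: 99.43
Minimum: Yara (11.36)

ANSWER: Yara


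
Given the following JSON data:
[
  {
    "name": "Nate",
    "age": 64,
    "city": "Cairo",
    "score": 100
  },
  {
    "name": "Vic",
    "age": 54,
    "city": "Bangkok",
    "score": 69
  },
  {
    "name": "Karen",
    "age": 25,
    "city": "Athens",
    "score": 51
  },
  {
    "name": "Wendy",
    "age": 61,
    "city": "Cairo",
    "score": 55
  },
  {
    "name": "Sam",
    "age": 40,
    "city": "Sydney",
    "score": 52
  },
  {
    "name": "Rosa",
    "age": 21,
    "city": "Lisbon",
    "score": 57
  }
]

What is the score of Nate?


Looking up record where name = Nate
Record index: 0
Field 'score' = 100

ANSWER: 100


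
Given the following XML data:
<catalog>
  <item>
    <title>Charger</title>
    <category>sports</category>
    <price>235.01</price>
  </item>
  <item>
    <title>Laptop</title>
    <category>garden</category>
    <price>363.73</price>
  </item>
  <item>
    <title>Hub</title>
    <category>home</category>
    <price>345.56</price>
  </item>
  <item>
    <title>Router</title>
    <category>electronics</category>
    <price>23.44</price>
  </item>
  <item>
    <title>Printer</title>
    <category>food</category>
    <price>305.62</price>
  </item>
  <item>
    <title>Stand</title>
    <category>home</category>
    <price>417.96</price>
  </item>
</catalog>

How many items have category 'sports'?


Scanning <item> elements for <category>sports</category>:
  Item 1: Charger -> MATCH
Count: 1

ANSWER: 1


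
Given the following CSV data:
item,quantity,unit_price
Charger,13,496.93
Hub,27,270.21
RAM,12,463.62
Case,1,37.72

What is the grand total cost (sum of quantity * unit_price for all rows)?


Computing row totals:
  Charger: 13 * 496.93 = 6460.09
  Hub: 27 * 270.21 = 7295.67
  RAM: 12 * 463.62 = 5563.44
  Case: 1 * 37.72 = 37.72
Grand total = 6460.09 + 7295.67 + 5563.44 + 37.72 = 19356.92

ANSWER: 19356.92


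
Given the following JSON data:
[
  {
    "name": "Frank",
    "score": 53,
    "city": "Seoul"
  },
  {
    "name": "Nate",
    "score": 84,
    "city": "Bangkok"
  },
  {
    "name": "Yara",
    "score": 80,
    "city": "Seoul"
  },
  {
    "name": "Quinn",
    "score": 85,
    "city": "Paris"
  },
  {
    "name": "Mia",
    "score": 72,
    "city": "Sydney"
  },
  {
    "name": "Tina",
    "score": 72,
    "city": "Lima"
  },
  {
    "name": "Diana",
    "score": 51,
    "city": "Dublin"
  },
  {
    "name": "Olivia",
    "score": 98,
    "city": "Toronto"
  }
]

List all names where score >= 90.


Filtering records where score >= 90:
  Frank (score=53) -> no
  Nate (score=84) -> no
  Yara (score=80) -> no
  Quinn (score=85) -> no
  Mia (score=72) -> no
  Tina (score=72) -> no
  Diana (score=51) -> no
  Olivia (score=98) -> YES


ANSWER: Olivia


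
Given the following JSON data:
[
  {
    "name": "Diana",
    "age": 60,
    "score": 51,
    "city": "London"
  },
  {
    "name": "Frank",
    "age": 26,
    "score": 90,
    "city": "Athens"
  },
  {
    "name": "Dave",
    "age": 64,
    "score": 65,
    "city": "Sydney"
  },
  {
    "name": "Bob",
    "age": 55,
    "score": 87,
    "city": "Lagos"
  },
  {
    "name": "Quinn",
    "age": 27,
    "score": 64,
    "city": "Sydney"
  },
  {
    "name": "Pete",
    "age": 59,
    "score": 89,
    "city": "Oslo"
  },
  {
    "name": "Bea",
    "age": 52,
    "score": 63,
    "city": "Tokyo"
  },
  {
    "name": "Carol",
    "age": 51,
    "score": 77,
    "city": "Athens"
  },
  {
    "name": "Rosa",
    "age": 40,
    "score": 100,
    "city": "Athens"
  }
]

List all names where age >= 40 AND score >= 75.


Checking both conditions:
  Diana (age=60, score=51) -> no
  Frank (age=26, score=90) -> no
  Dave (age=64, score=65) -> no
  Bob (age=55, score=87) -> YES
  Quinn (age=27, score=64) -> no
  Pete (age=59, score=89) -> YES
  Bea (age=52, score=63) -> no
  Carol (age=51, score=77) -> YES
  Rosa (age=40, score=100) -> YES


ANSWER: Bob, Pete, Carol, Rosa


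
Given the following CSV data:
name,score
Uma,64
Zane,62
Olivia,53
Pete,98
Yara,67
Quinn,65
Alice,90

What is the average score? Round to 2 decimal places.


Scores: 64, 62, 53, 98, 67, 65, 90
Sum = 499
Count = 7
Average = 499 / 7 = 71.29

ANSWER: 71.29


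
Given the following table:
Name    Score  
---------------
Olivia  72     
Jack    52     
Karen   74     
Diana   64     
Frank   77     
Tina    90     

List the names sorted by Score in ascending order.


Sorting by Score (ascending):
  Jack: 52
  Diana: 64
  Olivia: 72
  Karen: 74
  Frank: 77
  Tina: 90


ANSWER: Jack, Diana, Olivia, Karen, Frank, Tina


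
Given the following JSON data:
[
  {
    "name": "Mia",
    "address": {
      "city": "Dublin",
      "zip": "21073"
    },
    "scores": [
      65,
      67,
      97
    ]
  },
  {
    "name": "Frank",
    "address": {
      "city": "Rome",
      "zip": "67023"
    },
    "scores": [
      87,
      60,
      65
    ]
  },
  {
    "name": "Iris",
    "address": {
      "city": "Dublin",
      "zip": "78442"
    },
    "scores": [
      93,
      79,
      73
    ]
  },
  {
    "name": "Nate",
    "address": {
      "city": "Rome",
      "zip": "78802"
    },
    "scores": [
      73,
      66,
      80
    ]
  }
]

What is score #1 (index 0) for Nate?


Path: records[3].scores[0]
Value: 73

ANSWER: 73


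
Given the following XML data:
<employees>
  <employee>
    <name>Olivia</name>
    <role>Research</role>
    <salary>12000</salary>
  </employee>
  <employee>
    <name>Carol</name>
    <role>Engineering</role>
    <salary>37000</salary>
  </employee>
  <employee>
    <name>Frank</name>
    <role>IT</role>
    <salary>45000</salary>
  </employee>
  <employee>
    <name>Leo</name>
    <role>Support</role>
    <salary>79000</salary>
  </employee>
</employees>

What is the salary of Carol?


Searching for <employee> with <name>Carol</name>
Found at position 2
<salary>37000</salary>

ANSWER: 37000


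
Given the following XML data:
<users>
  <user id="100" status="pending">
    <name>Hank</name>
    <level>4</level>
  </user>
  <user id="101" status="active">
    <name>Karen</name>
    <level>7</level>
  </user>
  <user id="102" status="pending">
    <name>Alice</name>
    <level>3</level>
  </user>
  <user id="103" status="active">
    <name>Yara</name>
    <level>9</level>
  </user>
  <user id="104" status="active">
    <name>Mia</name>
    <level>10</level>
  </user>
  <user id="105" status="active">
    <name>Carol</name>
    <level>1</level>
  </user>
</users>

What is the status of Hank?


Finding user with name = Hank
user id="100" status="pending"

ANSWER: pending


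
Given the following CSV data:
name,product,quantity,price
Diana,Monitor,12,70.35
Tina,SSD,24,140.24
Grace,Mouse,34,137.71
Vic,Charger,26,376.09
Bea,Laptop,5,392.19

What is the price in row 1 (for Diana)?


Row 1: Diana
Column 'price' = 70.35

ANSWER: 70.35


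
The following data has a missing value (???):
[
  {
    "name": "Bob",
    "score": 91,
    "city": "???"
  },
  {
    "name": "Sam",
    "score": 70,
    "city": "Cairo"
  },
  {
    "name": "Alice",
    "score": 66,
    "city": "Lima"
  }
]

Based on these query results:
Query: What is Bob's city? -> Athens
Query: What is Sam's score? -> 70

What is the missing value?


The missing value is Bob's city
From query: Bob's city = Athens

ANSWER: Athens


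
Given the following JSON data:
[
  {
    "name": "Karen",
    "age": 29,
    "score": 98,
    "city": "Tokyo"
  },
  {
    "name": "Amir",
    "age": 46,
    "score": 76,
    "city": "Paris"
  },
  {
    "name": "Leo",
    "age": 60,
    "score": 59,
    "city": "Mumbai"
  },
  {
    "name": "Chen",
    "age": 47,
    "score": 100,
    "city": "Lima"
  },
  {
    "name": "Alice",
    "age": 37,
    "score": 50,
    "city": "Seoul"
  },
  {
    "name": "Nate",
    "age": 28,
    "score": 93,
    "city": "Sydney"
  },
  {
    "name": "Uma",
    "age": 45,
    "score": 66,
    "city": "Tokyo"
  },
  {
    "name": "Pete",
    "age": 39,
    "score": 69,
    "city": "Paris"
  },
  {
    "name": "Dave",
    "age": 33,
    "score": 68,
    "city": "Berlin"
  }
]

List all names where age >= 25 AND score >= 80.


Checking both conditions:
  Karen (age=29, score=98) -> YES
  Amir (age=46, score=76) -> no
  Leo (age=60, score=59) -> no
  Chen (age=47, score=100) -> YES
  Alice (age=37, score=50) -> no
  Nate (age=28, score=93) -> YES
  Uma (age=45, score=66) -> no
  Pete (age=39, score=69) -> no
  Dave (age=33, score=68) -> no


ANSWER: Karen, Chen, Nate


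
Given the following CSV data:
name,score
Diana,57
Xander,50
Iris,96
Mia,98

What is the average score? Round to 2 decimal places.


Scores: 57, 50, 96, 98
Sum = 301
Count = 4
Average = 301 / 4 = 75.25

ANSWER: 75.25


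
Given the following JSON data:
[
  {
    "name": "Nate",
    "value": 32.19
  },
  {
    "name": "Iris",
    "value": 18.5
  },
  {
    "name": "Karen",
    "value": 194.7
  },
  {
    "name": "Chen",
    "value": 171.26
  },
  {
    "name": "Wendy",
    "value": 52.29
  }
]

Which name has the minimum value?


Comparing values:
  Nate: 32.19
  Iris: 18.5
  Karen: 194.7
  Chen: 171.26
  Wendy: 52.29
Minimum: Iris (18.5)

ANSWER: Iris


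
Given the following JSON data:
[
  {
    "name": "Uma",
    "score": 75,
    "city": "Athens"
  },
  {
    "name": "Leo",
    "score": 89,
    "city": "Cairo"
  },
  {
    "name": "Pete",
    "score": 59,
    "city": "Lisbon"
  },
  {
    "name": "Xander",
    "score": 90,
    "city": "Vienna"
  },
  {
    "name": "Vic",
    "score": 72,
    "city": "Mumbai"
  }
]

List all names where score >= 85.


Filtering records where score >= 85:
  Uma (score=75) -> no
  Leo (score=89) -> YES
  Pete (score=59) -> no
  Xander (score=90) -> YES
  Vic (score=72) -> no


ANSWER: Leo, Xander


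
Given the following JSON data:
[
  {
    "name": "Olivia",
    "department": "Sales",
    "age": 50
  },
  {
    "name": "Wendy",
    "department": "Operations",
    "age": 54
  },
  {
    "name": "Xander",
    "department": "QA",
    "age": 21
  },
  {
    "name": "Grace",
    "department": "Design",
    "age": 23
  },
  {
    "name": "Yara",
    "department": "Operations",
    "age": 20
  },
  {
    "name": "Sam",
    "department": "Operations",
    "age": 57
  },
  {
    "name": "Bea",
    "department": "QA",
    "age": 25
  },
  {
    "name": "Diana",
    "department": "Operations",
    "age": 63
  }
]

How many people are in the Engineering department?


Scanning records for department = Engineering
  No matches found
Count: 0

ANSWER: 0


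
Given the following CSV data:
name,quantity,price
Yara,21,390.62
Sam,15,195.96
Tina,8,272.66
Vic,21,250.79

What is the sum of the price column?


Values in 'price' column:
  Row 1: 390.62
  Row 2: 195.96
  Row 3: 272.66
  Row 4: 250.79
Sum = 390.62 + 195.96 + 272.66 + 250.79 = 1110.03

ANSWER: 1110.03


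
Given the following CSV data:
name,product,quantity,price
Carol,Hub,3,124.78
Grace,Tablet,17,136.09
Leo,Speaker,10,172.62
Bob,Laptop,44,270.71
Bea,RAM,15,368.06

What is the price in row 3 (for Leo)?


Row 3: Leo
Column 'price' = 172.62

ANSWER: 172.62


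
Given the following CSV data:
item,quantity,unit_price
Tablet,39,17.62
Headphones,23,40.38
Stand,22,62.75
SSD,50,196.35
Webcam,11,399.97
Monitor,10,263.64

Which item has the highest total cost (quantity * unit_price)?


Computing row totals:
  Tablet: 687.18
  Headphones: 928.74
  Stand: 1380.5
  SSD: 9817.5
  Webcam: 4399.67
  Monitor: 2636.4
Maximum: SSD (9817.5)

ANSWER: SSD


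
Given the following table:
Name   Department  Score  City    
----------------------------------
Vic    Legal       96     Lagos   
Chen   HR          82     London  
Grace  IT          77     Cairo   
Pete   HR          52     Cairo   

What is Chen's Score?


Row 2: Chen
Score = 82

ANSWER: 82


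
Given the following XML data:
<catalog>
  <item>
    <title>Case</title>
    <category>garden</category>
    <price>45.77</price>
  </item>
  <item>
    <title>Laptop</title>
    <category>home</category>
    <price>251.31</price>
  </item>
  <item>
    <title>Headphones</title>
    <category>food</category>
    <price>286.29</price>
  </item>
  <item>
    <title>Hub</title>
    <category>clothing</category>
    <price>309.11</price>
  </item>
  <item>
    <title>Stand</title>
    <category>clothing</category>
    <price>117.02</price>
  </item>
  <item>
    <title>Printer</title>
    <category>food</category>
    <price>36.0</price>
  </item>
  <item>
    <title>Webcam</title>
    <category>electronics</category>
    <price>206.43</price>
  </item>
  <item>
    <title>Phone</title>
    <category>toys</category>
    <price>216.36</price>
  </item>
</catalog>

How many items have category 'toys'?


Scanning <item> elements for <category>toys</category>:
  Item 8: Phone -> MATCH
Count: 1

ANSWER: 1


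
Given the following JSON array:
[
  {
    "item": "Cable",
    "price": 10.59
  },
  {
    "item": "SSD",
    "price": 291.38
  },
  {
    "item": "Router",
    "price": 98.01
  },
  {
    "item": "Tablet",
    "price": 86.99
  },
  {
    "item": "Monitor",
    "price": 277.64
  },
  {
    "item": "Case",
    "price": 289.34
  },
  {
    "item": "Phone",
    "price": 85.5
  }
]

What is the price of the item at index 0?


Array index 0 -> Cable
price = 10.59

ANSWER: 10.59


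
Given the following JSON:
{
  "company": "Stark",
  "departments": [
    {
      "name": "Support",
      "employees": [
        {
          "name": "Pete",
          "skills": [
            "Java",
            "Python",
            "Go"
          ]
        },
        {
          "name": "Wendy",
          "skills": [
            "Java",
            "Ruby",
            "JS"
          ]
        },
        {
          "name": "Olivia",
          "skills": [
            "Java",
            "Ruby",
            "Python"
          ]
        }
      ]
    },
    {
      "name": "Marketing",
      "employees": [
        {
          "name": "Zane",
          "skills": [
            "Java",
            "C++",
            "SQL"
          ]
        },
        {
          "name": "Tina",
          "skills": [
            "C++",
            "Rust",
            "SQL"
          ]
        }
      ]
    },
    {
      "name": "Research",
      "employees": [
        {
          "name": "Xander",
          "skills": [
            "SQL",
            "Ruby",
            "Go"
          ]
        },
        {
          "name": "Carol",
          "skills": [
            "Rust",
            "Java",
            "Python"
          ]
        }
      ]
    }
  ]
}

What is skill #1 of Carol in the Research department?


Path: departments[2].employees[1].skills[0]
Value: Rust

ANSWER: Rust


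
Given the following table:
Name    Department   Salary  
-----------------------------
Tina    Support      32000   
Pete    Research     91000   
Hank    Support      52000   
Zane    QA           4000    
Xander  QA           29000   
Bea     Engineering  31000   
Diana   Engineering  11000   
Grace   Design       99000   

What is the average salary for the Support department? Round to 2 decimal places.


Support department members:
  Tina: 32000
  Hank: 52000
Sum = 84000
Count = 2
Average = 84000 / 2 = 42000.00

ANSWER: 42000.00


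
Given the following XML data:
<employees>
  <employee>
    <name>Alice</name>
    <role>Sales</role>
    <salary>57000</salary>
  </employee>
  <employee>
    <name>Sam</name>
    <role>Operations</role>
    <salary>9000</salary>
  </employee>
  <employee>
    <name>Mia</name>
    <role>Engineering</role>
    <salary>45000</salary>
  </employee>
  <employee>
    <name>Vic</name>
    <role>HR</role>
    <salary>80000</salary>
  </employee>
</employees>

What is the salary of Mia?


Searching for <employee> with <name>Mia</name>
Found at position 3
<salary>45000</salary>

ANSWER: 45000


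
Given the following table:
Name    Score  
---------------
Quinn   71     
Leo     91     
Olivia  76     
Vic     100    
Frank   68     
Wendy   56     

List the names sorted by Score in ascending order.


Sorting by Score (ascending):
  Wendy: 56
  Frank: 68
  Quinn: 71
  Olivia: 76
  Leo: 91
  Vic: 100


ANSWER: Wendy, Frank, Quinn, Olivia, Leo, Vic


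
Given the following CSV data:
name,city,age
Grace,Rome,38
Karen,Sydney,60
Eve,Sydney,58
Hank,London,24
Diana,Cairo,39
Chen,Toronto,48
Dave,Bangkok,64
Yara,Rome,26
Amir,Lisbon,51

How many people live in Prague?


Scanning city column for 'Prague':
Total matches: 0

ANSWER: 0


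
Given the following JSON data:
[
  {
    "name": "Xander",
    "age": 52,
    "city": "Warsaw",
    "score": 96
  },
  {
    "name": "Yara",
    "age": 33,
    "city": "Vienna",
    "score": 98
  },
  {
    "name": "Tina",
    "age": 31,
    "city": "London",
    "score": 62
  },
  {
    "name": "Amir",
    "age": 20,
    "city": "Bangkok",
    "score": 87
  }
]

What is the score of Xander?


Looking up record where name = Xander
Record index: 0
Field 'score' = 96

ANSWER: 96


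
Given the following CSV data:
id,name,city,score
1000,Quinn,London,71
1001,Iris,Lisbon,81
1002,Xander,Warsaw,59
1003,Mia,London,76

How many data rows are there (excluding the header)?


Counting rows (excluding header):
Header: id,name,city,score
Data rows: 4

ANSWER: 4


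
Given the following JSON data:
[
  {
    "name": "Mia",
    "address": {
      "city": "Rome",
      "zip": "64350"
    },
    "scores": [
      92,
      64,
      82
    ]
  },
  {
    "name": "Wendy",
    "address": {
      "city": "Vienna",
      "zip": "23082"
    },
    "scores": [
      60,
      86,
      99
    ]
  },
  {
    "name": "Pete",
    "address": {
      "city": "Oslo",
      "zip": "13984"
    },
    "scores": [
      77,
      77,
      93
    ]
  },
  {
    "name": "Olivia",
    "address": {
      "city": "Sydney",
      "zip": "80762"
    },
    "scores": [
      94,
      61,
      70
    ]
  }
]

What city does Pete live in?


Path: records[2].address.city
Value: Oslo

ANSWER: Oslo


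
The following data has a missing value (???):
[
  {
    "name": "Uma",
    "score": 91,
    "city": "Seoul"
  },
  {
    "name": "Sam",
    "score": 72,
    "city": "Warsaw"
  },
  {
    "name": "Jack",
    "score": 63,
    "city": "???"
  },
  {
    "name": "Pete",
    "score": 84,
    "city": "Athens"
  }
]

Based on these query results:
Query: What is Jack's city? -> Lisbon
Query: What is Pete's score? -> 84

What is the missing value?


The missing value is Jack's city
From query: Jack's city = Lisbon

ANSWER: Lisbon


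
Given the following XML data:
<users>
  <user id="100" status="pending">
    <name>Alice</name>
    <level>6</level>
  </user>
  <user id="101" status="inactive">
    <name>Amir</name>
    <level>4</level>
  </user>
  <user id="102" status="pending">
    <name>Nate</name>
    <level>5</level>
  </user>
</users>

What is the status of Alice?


Finding user with name = Alice
user id="100" status="pending"

ANSWER: pending


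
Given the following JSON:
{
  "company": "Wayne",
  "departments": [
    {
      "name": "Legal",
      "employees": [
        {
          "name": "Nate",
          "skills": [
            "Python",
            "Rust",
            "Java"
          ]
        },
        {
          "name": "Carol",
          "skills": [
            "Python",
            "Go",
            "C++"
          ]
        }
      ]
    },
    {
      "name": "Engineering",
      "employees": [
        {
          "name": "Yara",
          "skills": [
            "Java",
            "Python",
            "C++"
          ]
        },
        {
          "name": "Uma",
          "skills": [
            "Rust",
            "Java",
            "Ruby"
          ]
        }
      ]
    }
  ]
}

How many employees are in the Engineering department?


Path: departments[1].employees
Count: 2

ANSWER: 2
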